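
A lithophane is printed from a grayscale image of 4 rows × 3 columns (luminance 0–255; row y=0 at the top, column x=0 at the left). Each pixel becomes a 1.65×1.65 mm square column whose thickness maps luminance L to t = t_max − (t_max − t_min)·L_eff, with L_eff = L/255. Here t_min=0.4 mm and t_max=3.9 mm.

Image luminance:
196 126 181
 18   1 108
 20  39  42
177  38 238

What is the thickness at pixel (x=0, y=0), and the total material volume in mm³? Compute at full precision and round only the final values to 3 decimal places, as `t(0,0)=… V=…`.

t(0,0)=1.210 V=83.170

span = t_max - t_min = 3.9 - 0.4 = 3.500
L(0,0) = 196, L_eff = 196/255 = 0.768627
t(0,0) = 3.9 - 3.500·0.768627 = 1.210
Σt over all 4·3 pixels = 1558/51 ≈ 30.5490196
V = pitch²·Σt = 1.65²·1558/51 = 83.170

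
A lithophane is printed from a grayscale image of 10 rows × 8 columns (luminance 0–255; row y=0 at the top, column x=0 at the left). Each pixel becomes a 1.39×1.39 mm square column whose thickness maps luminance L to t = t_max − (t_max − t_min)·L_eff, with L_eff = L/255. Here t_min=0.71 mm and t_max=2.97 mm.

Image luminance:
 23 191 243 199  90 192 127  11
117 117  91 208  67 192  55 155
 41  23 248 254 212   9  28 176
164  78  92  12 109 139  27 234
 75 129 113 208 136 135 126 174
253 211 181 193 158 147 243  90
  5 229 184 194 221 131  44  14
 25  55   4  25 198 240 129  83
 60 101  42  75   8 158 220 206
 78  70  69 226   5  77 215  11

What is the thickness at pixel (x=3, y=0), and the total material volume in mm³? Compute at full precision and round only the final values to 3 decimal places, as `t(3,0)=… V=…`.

t(3,0)=1.206 V=289.576

span = t_max - t_min = 2.97 - 0.71 = 2.260
L(3,0) = 199, L_eff = 199/255 = 0.780392
t(3,0) = 2.97 - 2.260·0.780392 = 1.206
Σt over all 10·8 pixels = 955463/6375 ≈ 149.8765490
V = pitch²·Σt = 1.39²·955463/6375 = 289.576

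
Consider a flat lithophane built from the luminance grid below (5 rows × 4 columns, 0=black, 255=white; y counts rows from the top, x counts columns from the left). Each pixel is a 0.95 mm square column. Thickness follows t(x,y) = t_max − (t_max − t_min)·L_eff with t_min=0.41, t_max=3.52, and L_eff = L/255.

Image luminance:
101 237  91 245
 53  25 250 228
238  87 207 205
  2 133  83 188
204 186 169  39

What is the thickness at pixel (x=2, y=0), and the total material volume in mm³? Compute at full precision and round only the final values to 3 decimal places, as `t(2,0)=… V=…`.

t(2,0)=2.410 V=30.834

span = t_max - t_min = 3.52 - 0.41 = 3.110
L(2,0) = 91, L_eff = 91/255 = 0.356863
t(2,0) = 3.52 - 3.110·0.356863 = 2.410
Σt over all 5·4 pixels = 871219/25500 ≈ 34.1654510
V = pitch²·Σt = 0.95²·871219/25500 = 30.834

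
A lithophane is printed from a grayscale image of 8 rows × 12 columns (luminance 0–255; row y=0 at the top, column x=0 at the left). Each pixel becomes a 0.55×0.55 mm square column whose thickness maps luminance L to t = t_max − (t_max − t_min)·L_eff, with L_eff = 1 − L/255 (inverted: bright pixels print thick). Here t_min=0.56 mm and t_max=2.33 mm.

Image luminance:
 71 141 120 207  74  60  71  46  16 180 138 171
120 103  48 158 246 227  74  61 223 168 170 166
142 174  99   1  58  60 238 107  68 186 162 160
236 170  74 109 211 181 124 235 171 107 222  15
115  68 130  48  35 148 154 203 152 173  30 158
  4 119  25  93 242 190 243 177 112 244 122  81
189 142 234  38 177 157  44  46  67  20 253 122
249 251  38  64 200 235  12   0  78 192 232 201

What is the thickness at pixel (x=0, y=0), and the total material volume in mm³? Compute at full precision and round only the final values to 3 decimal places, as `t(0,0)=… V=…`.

span = t_max - t_min = 2.33 - 0.56 = 1.770
L(0,0) = 71, L_eff = 1 - 71/255 = 0.721569 (inverted)
t(0,0) = 2.33 - 1.770·0.721569 = 1.053
Σt over all 8·12 pixels = 301211/2125 ≈ 141.7463529
V = pitch²·Σt = 0.55²·301211/2125 = 42.878

t(0,0)=1.053 V=42.878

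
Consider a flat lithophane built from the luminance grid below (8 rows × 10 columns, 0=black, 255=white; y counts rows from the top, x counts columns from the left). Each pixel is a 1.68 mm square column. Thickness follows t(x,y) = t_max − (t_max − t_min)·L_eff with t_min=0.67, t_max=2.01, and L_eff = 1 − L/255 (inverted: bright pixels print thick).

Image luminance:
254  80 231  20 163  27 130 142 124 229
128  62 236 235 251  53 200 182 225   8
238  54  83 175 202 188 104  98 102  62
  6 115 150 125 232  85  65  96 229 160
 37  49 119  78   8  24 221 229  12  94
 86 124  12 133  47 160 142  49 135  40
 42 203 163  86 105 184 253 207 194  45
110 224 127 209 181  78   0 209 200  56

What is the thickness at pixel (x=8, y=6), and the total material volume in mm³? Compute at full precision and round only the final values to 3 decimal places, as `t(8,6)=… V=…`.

t(8,6)=1.689 V=302.917

span = t_max - t_min = 2.01 - 0.67 = 1.340
L(8,6) = 194, L_eff = 1 - 194/255 = 0.239216 (inverted)
t(8,6) = 2.01 - 1.340·0.239216 = 1.689
Σt over all 8·10 pixels = 228068/2125 ≈ 107.3261176
V = pitch²·Σt = 1.68²·228068/2125 = 302.917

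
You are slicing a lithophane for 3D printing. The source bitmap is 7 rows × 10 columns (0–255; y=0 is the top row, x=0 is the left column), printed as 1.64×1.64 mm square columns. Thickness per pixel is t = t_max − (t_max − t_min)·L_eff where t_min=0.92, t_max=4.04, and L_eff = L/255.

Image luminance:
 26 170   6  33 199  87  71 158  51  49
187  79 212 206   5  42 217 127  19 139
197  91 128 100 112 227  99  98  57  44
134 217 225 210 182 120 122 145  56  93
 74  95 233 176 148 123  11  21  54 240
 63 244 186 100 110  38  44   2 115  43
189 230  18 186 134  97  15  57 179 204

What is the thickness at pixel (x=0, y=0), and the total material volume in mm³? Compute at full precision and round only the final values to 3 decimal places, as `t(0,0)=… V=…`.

span = t_max - t_min = 4.04 - 0.92 = 3.120
L(0,0) = 26, L_eff = 26/255 = 0.101961
t(0,0) = 4.04 - 3.120·0.101961 = 3.722
Σt over all 7·10 pixels = 388556/2125 ≈ 182.8498824
V = pitch²·Σt = 1.64²·388556/2125 = 491.793

t(0,0)=3.722 V=491.793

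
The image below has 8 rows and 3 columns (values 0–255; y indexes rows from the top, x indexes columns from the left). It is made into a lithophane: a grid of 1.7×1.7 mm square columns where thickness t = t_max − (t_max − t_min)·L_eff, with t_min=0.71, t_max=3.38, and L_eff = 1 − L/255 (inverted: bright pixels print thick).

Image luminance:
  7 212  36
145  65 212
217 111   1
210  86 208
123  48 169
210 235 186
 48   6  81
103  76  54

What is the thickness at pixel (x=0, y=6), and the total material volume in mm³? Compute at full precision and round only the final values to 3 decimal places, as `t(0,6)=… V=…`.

span = t_max - t_min = 3.38 - 0.71 = 2.670
L(0,6) = 48, L_eff = 1 - 48/255 = 0.811765 (inverted)
t(0,6) = 3.38 - 2.670·0.811765 = 1.213
Σt over all 8·3 pixels = 398401/8500 ≈ 46.8707059
V = pitch²·Σt = 1.7²·398401/8500 = 135.456

t(0,6)=1.213 V=135.456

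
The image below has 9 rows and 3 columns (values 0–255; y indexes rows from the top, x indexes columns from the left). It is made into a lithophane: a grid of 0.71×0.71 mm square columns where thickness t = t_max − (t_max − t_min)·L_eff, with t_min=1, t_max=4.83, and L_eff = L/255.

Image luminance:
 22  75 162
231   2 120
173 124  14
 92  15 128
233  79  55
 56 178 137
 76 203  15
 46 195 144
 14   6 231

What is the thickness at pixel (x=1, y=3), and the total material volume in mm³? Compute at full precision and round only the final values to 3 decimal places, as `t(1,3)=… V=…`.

span = t_max - t_min = 4.83 - 1 = 3.830
L(1,3) = 15, L_eff = 15/255 = 0.058824
t(1,3) = 4.83 - 3.830·0.058824 = 4.605
Σt over all 9·3 pixels = 747699/8500 ≈ 87.9645882
V = pitch²·Σt = 0.71²·747699/8500 = 44.343

t(1,3)=4.605 V=44.343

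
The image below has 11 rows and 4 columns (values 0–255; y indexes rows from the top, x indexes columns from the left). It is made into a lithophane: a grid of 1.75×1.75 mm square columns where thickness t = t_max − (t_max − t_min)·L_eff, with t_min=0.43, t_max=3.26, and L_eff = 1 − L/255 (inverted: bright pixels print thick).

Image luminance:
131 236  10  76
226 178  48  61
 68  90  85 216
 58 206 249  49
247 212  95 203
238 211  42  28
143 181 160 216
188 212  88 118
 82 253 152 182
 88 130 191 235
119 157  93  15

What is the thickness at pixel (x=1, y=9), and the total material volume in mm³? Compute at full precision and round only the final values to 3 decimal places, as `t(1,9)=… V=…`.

span = t_max - t_min = 3.26 - 0.43 = 2.830
L(1,9) = 130, L_eff = 1 - 130/255 = 0.490196 (inverted)
t(1,9) = 3.26 - 2.830·0.490196 = 1.873
Σt over all 11·4 pixels = 1127869/12750 ≈ 88.4603137
V = pitch²·Σt = 1.75²·1127869/12750 = 270.910

t(1,9)=1.873 V=270.910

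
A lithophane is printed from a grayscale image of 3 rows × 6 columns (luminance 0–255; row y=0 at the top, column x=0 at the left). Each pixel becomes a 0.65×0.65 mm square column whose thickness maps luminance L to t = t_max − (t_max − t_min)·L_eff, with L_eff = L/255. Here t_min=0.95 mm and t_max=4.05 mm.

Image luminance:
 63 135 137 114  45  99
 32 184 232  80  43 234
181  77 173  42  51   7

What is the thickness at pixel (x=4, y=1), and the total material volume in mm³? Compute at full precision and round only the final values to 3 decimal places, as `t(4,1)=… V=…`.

t(4,1)=3.527 V=20.892

span = t_max - t_min = 4.05 - 0.95 = 3.100
L(4,1) = 43, L_eff = 43/255 = 0.168627
t(4,1) = 4.05 - 3.100·0.168627 = 3.527
Σt over all 3·6 pixels = 21016/425 ≈ 49.4494118
V = pitch²·Σt = 0.65²·21016/425 = 20.892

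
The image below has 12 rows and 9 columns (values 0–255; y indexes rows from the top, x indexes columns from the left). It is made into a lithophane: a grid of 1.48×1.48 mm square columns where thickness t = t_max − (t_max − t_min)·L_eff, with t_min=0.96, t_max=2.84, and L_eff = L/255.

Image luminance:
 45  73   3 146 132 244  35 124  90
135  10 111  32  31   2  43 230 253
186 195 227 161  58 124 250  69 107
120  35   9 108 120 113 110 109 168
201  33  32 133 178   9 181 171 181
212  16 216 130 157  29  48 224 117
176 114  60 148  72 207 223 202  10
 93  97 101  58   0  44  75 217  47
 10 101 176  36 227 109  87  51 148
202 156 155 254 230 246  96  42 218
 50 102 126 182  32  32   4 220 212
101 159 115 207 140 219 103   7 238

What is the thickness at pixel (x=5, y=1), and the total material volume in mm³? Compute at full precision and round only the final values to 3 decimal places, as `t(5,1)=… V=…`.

span = t_max - t_min = 2.84 - 0.96 = 1.880
L(5,1) = 2, L_eff = 2/255 = 0.007843
t(5,1) = 2.84 - 1.880·0.007843 = 2.825
Σt over all 12·9 pixels = 1343729/6375 ≈ 210.7810196
V = pitch²·Σt = 1.48²·1343729/6375 = 461.695

t(5,1)=2.825 V=461.695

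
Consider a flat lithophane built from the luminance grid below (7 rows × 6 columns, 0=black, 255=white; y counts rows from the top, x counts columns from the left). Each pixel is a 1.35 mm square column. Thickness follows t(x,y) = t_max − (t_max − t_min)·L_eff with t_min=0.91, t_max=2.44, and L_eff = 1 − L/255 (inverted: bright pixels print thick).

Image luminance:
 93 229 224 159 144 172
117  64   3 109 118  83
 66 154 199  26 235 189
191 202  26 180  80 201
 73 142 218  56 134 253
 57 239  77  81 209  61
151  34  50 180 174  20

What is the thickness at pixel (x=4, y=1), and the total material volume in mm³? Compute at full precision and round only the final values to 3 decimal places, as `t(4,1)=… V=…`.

t(4,1)=1.618 V=129.503

span = t_max - t_min = 2.44 - 0.91 = 1.530
L(4,1) = 118, L_eff = 1 - 118/255 = 0.537255 (inverted)
t(4,1) = 2.44 - 1.530·0.537255 = 1.618
Σt over all 7·6 pixels = 71.058
V = pitch²·Σt = 1.35²·71.058 = 129.503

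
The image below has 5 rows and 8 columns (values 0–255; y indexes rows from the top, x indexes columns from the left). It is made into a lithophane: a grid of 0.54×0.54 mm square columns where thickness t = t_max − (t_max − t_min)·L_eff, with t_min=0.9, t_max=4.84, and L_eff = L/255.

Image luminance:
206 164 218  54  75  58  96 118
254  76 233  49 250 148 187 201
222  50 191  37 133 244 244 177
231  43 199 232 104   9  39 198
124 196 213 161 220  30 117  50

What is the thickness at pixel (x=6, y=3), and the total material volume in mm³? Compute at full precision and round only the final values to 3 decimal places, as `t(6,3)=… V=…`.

t(6,3)=4.237 V=30.092

span = t_max - t_min = 4.84 - 0.9 = 3.940
L(6,3) = 39, L_eff = 39/255 = 0.152941
t(6,3) = 4.84 - 3.940·0.152941 = 4.237
Σt over all 5·8 pixels = 1315753/12750 ≈ 103.1963137
V = pitch²·Σt = 0.54²·1315753/12750 = 30.092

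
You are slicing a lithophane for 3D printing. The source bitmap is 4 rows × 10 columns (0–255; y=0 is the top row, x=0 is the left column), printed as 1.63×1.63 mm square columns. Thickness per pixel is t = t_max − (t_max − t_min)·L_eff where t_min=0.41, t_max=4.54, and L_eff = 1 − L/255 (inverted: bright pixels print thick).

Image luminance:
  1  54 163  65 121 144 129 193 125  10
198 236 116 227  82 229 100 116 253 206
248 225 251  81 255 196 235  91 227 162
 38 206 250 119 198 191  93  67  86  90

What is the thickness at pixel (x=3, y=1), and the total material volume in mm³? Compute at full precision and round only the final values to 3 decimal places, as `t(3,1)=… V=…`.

span = t_max - t_min = 4.54 - 0.41 = 4.130
L(3,1) = 227, L_eff = 1 - 227/255 = 0.109804 (inverted)
t(3,1) = 4.54 - 4.130·0.109804 = 4.087
Σt over all 4·10 pixels = 2928001/25500 ≈ 114.8235686
V = pitch²·Σt = 1.63²·2928001/25500 = 305.075

t(3,1)=4.087 V=305.075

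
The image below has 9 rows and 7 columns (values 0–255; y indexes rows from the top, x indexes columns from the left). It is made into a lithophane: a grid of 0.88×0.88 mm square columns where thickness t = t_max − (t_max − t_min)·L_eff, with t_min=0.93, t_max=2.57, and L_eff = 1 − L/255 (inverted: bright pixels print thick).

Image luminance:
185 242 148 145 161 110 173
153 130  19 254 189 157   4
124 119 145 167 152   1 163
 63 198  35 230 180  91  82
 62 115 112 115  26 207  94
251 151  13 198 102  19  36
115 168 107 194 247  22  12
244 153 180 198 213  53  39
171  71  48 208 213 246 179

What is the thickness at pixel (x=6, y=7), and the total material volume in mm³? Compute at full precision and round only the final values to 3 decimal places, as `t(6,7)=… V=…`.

span = t_max - t_min = 2.57 - 0.93 = 1.640
L(6,7) = 39, L_eff = 1 - 39/255 = 0.847059 (inverted)
t(6,7) = 2.57 - 1.640·0.847059 = 1.181
Σt over all 9·7 pixels = 2871973/25500 ≈ 112.6263922
V = pitch²·Σt = 0.88²·2871973/25500 = 87.218

t(6,7)=1.181 V=87.218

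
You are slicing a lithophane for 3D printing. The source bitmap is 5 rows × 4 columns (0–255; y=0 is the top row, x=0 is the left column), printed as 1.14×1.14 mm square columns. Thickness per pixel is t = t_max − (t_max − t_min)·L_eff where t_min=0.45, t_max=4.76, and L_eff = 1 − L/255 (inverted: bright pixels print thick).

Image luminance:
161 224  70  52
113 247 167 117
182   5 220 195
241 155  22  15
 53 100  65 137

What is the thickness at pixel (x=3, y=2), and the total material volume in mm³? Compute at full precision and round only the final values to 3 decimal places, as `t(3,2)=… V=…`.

span = t_max - t_min = 4.76 - 0.45 = 4.310
L(3,2) = 195, L_eff = 1 - 195/255 = 0.235294 (inverted)
t(3,2) = 4.76 - 4.310·0.235294 = 3.746
Σt over all 5·4 pixels = 441557/8500 ≈ 51.9478824
V = pitch²·Σt = 1.14²·441557/8500 = 67.511

t(3,2)=3.746 V=67.511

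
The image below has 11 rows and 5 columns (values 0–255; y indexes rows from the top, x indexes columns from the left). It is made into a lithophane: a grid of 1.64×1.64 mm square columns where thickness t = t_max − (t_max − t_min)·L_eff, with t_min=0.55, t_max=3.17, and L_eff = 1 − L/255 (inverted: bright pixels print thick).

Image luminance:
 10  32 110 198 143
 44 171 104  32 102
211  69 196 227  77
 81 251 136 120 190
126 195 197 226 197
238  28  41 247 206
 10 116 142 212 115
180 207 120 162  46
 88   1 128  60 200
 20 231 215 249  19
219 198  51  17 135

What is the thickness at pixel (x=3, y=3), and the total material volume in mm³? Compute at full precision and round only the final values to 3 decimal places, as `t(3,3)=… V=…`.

span = t_max - t_min = 3.17 - 0.55 = 2.620
L(3,3) = 120, L_eff = 1 - 120/255 = 0.529412 (inverted)
t(3,3) = 3.17 - 2.620·0.529412 = 1.783
Σt over all 11·5 pixels = 2696027/25500 ≈ 105.7265490
V = pitch²·Σt = 1.64²·2696027/25500 = 284.362

t(3,3)=1.783 V=284.362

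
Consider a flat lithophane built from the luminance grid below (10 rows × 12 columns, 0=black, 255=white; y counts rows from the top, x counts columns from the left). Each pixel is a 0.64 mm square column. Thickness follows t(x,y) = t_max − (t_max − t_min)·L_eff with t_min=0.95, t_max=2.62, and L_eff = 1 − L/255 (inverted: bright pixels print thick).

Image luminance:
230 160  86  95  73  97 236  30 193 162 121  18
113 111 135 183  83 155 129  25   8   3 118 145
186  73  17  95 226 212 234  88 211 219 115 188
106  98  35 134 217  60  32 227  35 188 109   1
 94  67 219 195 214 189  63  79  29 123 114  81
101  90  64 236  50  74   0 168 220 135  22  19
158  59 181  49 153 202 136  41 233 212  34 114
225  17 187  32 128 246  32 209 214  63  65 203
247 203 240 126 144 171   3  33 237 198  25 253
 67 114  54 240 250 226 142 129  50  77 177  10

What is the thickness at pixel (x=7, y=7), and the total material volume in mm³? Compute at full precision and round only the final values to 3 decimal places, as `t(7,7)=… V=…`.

t(7,7)=2.319 V=87.119

span = t_max - t_min = 2.62 - 0.95 = 1.670
L(7,7) = 209, L_eff = 1 - 209/255 = 0.180392 (inverted)
t(7,7) = 2.62 - 1.670·0.180392 = 2.319
Σt over all 10·12 pixels = 542369/2550 ≈ 212.6937255
V = pitch²·Σt = 0.64²·542369/2550 = 87.119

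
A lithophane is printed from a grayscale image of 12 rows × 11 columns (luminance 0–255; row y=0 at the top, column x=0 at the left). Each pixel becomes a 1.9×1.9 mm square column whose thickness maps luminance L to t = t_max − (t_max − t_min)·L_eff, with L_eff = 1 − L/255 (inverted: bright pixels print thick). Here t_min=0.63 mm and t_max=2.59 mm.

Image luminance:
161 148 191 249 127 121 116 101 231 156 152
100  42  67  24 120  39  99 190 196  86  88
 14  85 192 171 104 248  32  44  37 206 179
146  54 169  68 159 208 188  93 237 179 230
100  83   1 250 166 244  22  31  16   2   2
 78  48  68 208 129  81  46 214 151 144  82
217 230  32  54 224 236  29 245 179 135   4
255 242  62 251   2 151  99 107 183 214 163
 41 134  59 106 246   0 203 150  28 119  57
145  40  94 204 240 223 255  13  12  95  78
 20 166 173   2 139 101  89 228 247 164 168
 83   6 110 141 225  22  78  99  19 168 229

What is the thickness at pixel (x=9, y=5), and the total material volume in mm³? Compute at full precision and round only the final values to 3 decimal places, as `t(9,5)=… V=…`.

t(9,5)=1.737 V=759.317

span = t_max - t_min = 2.59 - 0.63 = 1.960
L(9,5) = 144, L_eff = 1 - 144/255 = 0.435294 (inverted)
t(9,5) = 2.59 - 1.960·0.435294 = 1.737
Σt over all 12·11 pixels = 1340899/6375 ≈ 210.3370980
V = pitch²·Σt = 1.9²·1340899/6375 = 759.317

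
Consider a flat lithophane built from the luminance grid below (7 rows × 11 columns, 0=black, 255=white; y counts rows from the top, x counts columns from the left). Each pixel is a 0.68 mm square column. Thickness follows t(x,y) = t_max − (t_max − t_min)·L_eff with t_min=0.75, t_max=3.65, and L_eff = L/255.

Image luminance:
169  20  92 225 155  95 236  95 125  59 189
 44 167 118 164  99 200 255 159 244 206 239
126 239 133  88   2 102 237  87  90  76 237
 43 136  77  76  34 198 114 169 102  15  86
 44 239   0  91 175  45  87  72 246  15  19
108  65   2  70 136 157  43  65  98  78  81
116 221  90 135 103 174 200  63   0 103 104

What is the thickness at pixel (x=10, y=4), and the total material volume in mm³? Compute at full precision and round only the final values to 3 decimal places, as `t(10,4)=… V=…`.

span = t_max - t_min = 3.65 - 0.75 = 2.900
L(10,4) = 19, L_eff = 19/255 = 0.074510
t(10,4) = 3.65 - 2.900·0.074510 = 3.434
Σt over all 7·11 pixels = 907469/5100 ≈ 177.9350980
V = pitch²·Σt = 0.68²·907469/5100 = 82.277

t(10,4)=3.434 V=82.277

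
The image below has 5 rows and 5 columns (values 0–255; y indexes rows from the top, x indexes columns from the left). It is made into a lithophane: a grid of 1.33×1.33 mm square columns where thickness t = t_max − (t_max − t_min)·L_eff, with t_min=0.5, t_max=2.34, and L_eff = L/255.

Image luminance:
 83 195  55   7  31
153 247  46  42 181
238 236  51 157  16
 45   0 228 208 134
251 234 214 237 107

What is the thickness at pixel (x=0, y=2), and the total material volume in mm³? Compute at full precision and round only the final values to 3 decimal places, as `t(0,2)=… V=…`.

span = t_max - t_min = 2.34 - 0.5 = 1.840
L(0,2) = 238, L_eff = 238/255 = 0.933333
t(0,2) = 2.34 - 1.840·0.933333 = 0.623
Σt over all 5·5 pixels = 144481/4250 ≈ 33.9955294
V = pitch²·Σt = 1.33²·144481/4250 = 60.135

t(0,2)=0.623 V=60.135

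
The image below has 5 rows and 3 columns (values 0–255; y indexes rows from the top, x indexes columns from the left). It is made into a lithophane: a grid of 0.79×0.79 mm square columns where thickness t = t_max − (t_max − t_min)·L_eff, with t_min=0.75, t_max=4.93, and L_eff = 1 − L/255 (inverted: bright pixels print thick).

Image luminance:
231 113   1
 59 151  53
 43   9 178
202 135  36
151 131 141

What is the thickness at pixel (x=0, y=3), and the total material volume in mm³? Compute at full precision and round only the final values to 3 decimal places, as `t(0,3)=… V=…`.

t(0,3)=4.061 V=23.738

span = t_max - t_min = 4.93 - 0.75 = 4.180
L(0,3) = 202, L_eff = 1 - 202/255 = 0.207843 (inverted)
t(0,3) = 4.93 - 4.180·0.207843 = 4.061
Σt over all 5·3 pixels = 969887/25500 ≈ 38.0347843
V = pitch²·Σt = 0.79²·969887/25500 = 23.738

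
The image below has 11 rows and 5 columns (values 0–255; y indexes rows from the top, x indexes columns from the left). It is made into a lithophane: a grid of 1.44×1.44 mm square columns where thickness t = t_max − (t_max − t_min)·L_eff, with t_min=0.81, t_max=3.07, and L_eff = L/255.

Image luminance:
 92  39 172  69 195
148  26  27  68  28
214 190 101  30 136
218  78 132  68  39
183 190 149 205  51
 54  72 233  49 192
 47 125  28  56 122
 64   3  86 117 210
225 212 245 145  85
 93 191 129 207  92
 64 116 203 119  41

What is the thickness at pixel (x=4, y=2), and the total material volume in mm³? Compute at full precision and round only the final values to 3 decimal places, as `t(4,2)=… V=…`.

span = t_max - t_min = 3.07 - 0.81 = 2.260
L(4,2) = 136, L_eff = 136/255 = 0.533333
t(4,2) = 3.07 - 2.260·0.533333 = 1.865
Σt over all 11·5 pixels = 2842777/25500 ≈ 111.4814510
V = pitch²·Σt = 1.44²·2842777/25500 = 231.168

t(4,2)=1.865 V=231.168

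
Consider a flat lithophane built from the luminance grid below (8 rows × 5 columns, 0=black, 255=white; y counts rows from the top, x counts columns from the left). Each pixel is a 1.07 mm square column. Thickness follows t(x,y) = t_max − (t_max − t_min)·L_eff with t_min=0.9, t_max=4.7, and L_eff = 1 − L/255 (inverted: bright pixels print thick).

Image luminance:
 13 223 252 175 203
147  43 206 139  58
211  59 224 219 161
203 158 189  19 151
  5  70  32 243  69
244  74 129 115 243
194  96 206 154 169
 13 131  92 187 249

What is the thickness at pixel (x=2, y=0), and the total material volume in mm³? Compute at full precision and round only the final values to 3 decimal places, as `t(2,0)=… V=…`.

span = t_max - t_min = 4.7 - 0.9 = 3.800
L(2,0) = 252, L_eff = 1 - 252/255 = 0.011765 (inverted)
t(2,0) = 4.7 - 3.800·0.011765 = 4.655
Σt over all 8·5 pixels = 155492/1275 ≈ 121.9545098
V = pitch²·Σt = 1.07²·155492/1275 = 139.626

t(2,0)=4.655 V=139.626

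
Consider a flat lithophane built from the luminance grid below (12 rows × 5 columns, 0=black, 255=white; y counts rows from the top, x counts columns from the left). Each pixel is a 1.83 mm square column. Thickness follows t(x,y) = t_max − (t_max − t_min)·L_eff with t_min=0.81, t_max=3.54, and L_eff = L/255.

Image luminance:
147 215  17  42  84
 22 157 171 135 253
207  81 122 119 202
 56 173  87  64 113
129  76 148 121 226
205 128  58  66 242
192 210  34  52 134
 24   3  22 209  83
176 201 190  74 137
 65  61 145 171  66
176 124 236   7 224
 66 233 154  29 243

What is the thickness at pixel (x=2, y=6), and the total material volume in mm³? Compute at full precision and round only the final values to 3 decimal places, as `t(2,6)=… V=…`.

t(2,6)=3.176 V=438.573

span = t_max - t_min = 3.54 - 0.81 = 2.730
L(2,6) = 34, L_eff = 34/255 = 0.133333
t(2,6) = 3.54 - 2.730·0.133333 = 3.176
Σt over all 12·5 pixels = 1113163/8500 ≈ 130.9603529
V = pitch²·Σt = 1.83²·1113163/8500 = 438.573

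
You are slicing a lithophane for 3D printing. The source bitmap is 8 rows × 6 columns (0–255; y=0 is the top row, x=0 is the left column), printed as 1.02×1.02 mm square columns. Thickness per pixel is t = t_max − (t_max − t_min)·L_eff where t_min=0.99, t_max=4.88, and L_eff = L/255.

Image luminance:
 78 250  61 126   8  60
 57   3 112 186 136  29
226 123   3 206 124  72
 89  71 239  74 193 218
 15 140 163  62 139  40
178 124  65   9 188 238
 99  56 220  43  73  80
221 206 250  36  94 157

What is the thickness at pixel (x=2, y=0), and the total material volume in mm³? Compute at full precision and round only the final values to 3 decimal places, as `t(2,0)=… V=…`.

t(2,0)=3.949 V=154.190

span = t_max - t_min = 4.88 - 0.99 = 3.890
L(2,0) = 61, L_eff = 61/255 = 0.239216
t(2,0) = 4.88 - 3.890·0.239216 = 3.949
Σt over all 8·6 pixels = 62986/425 ≈ 148.2023529
V = pitch²·Σt = 1.02²·62986/425 = 154.190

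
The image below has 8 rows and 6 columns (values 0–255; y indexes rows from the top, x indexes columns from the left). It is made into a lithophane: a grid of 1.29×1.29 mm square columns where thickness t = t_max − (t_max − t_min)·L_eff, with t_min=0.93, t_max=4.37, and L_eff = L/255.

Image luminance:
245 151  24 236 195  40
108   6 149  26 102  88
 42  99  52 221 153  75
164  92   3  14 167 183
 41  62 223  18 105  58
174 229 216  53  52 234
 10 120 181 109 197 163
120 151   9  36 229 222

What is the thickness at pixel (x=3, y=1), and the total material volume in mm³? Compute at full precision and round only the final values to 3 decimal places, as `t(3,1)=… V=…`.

span = t_max - t_min = 4.37 - 0.93 = 3.440
L(3,1) = 26, L_eff = 26/255 = 0.101961
t(3,1) = 4.37 - 3.440·0.101961 = 4.019
Σt over all 8·6 pixels = 851578/6375 ≈ 133.5808627
V = pitch²·Σt = 1.29²·851578/6375 = 222.292

t(3,1)=4.019 V=222.292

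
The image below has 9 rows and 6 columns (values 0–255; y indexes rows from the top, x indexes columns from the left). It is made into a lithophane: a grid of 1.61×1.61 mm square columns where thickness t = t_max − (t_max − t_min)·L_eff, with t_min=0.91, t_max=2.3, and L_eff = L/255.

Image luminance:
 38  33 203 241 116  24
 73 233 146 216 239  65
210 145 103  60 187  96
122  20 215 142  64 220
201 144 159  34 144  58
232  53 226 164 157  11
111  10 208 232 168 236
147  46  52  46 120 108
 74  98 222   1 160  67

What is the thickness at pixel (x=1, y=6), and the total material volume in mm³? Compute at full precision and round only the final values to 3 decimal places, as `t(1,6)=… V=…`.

span = t_max - t_min = 2.3 - 0.91 = 1.390
L(1,6) = 10, L_eff = 10/255 = 0.039216
t(1,6) = 2.3 - 1.390·0.039216 = 2.245
Σt over all 9·6 pixels = 1472/17 ≈ 86.5882353
V = pitch²·Σt = 1.61²·1472/17 = 224.445

t(1,6)=2.245 V=224.445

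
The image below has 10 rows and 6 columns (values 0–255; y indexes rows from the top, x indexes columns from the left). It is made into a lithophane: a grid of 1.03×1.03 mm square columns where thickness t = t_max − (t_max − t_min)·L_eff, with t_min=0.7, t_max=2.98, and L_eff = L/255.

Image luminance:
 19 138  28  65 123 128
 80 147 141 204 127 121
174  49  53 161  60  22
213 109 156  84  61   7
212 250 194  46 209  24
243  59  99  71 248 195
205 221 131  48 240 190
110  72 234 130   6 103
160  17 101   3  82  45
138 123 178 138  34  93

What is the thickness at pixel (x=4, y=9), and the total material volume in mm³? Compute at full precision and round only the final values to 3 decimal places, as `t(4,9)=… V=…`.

t(4,9)=2.676 V=122.132

span = t_max - t_min = 2.98 - 0.7 = 2.280
L(4,9) = 34, L_eff = 34/255 = 0.133333
t(4,9) = 2.98 - 2.280·0.133333 = 2.676
Σt over all 10·6 pixels = 244632/2125 ≈ 115.1209412
V = pitch²·Σt = 1.03²·244632/2125 = 122.132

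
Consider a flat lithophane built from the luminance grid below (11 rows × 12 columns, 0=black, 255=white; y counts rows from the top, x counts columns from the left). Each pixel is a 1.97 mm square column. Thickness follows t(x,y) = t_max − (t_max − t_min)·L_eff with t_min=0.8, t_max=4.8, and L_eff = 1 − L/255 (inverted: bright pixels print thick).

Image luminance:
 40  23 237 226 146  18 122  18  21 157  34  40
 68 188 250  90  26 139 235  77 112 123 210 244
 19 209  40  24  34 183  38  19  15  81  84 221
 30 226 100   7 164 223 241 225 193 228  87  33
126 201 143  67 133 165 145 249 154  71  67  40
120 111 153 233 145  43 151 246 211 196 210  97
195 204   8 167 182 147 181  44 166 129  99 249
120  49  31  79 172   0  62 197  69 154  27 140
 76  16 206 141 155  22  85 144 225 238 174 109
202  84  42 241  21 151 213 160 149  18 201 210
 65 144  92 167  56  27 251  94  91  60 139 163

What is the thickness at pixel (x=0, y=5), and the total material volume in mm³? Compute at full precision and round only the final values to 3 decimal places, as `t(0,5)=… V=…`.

t(0,5)=2.682 V=1417.213

span = t_max - t_min = 4.8 - 0.8 = 4.000
L(0,5) = 120, L_eff = 1 - 120/255 = 0.529412 (inverted)
t(0,5) = 4.8 - 4.000·0.529412 = 2.682
Σt over all 11·12 pixels = 6208/17 ≈ 365.1764706
V = pitch²·Σt = 1.97²·6208/17 = 1417.213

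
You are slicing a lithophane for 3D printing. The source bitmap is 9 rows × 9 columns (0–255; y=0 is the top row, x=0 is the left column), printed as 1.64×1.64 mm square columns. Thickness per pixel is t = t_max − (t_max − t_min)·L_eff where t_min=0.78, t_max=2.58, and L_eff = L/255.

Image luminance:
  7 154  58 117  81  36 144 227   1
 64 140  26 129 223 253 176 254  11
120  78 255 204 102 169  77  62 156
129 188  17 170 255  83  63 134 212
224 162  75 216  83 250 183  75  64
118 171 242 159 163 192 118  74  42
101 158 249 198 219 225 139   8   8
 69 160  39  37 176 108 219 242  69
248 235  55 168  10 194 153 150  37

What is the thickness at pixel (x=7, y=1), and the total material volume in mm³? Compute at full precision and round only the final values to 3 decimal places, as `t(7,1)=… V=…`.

t(7,1)=0.787 V=355.891

span = t_max - t_min = 2.58 - 0.78 = 1.800
L(7,1) = 254, L_eff = 254/255 = 0.996078
t(7,1) = 2.58 - 1.800·0.996078 = 0.787
Σt over all 9·9 pixels = 112473/850 ≈ 132.3211765
V = pitch²·Σt = 1.64²·112473/850 = 355.891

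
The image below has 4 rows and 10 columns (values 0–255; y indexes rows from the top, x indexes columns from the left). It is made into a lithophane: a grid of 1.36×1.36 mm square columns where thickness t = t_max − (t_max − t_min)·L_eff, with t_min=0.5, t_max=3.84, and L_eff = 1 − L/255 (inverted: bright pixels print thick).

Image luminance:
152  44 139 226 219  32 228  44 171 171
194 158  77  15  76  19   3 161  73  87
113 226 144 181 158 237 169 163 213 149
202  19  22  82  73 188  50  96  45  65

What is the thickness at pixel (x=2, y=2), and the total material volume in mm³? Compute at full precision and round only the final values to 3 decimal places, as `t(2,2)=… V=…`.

span = t_max - t_min = 3.84 - 0.5 = 3.340
L(2,2) = 144, L_eff = 1 - 144/255 = 0.435294 (inverted)
t(2,2) = 3.84 - 3.340·0.435294 = 2.386
Σt over all 4·10 pixels = 178438/2125 ≈ 83.9708235
V = pitch²·Σt = 1.36²·178438/2125 = 155.312

t(2,2)=2.386 V=155.312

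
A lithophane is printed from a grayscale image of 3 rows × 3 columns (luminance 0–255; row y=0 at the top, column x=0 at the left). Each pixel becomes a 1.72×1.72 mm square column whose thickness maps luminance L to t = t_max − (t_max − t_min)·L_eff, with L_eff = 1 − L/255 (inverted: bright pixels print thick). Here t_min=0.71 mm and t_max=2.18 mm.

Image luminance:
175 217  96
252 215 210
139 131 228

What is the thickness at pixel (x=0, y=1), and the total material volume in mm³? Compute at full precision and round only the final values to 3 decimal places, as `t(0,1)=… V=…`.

t(0,1)=2.163 V=47.265

span = t_max - t_min = 2.18 - 0.71 = 1.470
L(0,1) = 252, L_eff = 1 - 252/255 = 0.011765 (inverted)
t(0,1) = 2.18 - 1.470·0.011765 = 2.163
Σt over all 3·3 pixels = 67901/4250 ≈ 15.9767059
V = pitch²·Σt = 1.72²·67901/4250 = 47.265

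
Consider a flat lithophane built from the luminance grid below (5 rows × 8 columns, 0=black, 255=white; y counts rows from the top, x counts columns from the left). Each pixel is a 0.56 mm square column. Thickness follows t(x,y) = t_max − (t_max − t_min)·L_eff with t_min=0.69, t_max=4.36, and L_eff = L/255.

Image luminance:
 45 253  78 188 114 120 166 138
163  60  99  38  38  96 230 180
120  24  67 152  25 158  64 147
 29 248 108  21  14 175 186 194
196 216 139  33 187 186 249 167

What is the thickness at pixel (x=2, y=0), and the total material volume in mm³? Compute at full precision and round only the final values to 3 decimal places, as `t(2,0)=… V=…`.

t(2,0)=3.237 V=31.624

span = t_max - t_min = 4.36 - 0.69 = 3.670
L(2,0) = 78, L_eff = 78/255 = 0.305882
t(2,0) = 4.36 - 3.670·0.305882 = 3.237
Σt over all 5·8 pixels = 2571463/25500 ≈ 100.8416863
V = pitch²·Σt = 0.56²·2571463/25500 = 31.624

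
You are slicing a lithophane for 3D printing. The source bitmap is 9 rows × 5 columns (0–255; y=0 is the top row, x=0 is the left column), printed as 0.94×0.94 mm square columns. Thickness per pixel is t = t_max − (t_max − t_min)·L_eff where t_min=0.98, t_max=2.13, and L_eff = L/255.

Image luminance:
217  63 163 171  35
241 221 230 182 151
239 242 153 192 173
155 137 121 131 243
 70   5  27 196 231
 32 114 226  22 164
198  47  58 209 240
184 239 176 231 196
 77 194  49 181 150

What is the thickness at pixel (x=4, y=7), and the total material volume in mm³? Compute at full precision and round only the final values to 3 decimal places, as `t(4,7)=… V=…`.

span = t_max - t_min = 2.13 - 0.98 = 1.150
L(4,7) = 196, L_eff = 196/255 = 0.768627
t(4,7) = 2.13 - 1.150·0.768627 = 1.246
Σt over all 9·5 pixels = 328387/5100 ≈ 64.3896078
V = pitch²·Σt = 0.94²·328387/5100 = 56.895

t(4,7)=1.246 V=56.895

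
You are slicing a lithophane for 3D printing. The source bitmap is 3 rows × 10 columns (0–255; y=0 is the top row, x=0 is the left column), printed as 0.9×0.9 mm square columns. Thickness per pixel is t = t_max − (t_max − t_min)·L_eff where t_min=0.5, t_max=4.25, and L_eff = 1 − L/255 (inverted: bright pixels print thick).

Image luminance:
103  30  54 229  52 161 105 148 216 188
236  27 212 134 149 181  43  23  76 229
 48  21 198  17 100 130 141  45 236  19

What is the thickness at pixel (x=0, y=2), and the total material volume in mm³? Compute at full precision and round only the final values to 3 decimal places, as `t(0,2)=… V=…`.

span = t_max - t_min = 4.25 - 0.5 = 3.750
L(0,2) = 48, L_eff = 1 - 48/255 = 0.811765 (inverted)
t(0,2) = 4.25 - 3.750·0.811765 = 1.206
Σt over all 3·10 pixels = 4571/68 ≈ 67.2205882
V = pitch²·Σt = 0.9²·4571/68 = 54.449

t(0,2)=1.206 V=54.449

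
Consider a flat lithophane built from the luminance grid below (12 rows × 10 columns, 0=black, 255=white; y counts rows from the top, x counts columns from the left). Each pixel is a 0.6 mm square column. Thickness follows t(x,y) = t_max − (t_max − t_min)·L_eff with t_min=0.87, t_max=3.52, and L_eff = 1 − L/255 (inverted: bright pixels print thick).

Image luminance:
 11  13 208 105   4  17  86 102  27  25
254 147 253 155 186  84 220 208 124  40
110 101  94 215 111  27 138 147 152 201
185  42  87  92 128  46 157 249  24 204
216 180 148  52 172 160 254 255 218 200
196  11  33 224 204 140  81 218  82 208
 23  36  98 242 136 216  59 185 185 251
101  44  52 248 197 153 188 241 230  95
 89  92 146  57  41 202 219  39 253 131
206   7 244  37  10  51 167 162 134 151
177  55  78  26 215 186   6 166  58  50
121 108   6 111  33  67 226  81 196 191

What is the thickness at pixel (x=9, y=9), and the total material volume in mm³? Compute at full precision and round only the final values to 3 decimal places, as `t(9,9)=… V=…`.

t(9,9)=2.439 V=95.969

span = t_max - t_min = 3.52 - 0.87 = 2.650
L(9,9) = 151, L_eff = 1 - 151/255 = 0.407843 (inverted)
t(9,9) = 3.52 - 2.650·0.407843 = 2.439
Σt over all 12·10 pixels = 266.58
V = pitch²·Σt = 0.6²·266.58 = 95.969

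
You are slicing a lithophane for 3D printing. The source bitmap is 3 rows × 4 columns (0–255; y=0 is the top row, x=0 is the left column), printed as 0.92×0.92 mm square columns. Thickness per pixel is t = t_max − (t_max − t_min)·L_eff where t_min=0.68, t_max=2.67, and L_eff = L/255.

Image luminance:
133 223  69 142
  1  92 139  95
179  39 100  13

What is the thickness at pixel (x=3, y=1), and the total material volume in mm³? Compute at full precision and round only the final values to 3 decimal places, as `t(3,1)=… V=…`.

t(3,1)=1.929 V=19.027

span = t_max - t_min = 2.67 - 0.68 = 1.990
L(3,1) = 95, L_eff = 95/255 = 0.372549
t(3,1) = 2.67 - 1.990·0.372549 = 1.929
Σt over all 3·4 pixels = 114649/5100 ≈ 22.4801961
V = pitch²·Σt = 0.92²·114649/5100 = 19.027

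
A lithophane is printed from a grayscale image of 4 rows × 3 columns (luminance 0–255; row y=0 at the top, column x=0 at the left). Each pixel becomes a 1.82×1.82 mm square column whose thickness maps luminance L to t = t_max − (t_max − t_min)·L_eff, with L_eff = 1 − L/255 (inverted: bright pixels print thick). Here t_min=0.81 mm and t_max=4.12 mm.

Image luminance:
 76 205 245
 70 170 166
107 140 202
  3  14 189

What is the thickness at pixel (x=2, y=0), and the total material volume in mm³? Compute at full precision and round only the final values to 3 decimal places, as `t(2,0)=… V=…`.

span = t_max - t_min = 4.12 - 0.81 = 3.310
L(2,0) = 245, L_eff = 1 - 245/255 = 0.039216 (inverted)
t(2,0) = 4.12 - 3.310·0.039216 = 3.990
Σt over all 4·3 pixels = 257719/8500 ≈ 30.3198824
V = pitch²·Σt = 1.82²·257719/8500 = 100.432

t(2,0)=3.990 V=100.432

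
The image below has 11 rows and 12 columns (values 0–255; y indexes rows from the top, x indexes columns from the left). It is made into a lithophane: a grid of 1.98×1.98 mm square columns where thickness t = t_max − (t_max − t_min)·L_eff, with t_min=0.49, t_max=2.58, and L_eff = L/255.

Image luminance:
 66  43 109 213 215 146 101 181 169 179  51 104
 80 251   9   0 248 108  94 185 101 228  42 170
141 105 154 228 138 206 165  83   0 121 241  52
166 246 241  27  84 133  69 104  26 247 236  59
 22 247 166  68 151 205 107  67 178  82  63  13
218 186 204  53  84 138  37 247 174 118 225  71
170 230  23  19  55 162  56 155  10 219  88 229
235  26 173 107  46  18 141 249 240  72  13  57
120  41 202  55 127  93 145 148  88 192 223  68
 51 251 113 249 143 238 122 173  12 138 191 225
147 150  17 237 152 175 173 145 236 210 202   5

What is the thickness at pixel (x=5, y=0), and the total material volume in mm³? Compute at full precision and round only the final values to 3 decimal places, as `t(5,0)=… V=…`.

span = t_max - t_min = 2.58 - 0.49 = 2.090
L(5,0) = 146, L_eff = 146/255 = 0.572549
t(5,0) = 2.58 - 2.090·0.572549 = 1.383
Σt over all 11·12 pixels = 5018629/25500 ≈ 196.8089804
V = pitch²·Σt = 1.98²·5018629/25500 = 771.570

t(5,0)=1.383 V=771.570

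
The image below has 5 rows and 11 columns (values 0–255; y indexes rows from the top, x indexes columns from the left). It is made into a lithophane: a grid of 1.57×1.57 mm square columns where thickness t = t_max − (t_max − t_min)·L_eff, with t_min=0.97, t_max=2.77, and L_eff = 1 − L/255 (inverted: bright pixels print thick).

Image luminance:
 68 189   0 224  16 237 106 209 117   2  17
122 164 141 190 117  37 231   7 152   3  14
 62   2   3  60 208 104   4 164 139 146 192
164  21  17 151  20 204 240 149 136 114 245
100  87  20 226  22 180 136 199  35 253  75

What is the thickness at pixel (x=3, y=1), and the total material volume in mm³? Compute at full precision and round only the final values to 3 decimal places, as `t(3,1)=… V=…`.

span = t_max - t_min = 2.77 - 0.97 = 1.800
L(3,1) = 190, L_eff = 1 - 190/255 = 0.254902 (inverted)
t(3,1) = 2.77 - 1.800·0.254902 = 2.311
Σt over all 5·11 pixels = 165587/1700 ≈ 97.4041176
V = pitch²·Σt = 1.57²·165587/1700 = 240.091

t(3,1)=2.311 V=240.091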